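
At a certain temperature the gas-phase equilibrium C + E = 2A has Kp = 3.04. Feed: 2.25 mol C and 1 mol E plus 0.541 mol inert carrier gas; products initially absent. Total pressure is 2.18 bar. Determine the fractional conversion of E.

X = 0.651

Take 1 mol E as basis and let X be its fractional conversion, so ξ = X.
Mole table: n_C = 2.25 − X; n_E = 1 − X; n_A = 2X; n_I = 0.541 (inert).
n_T stays at 3.79 (no change in mole number).
With p_i = (n_i/n_T)P, Kp = p_A^2 / (p_C p_E).
Setting this equal to 3.04 and taking the physical root (0 < X < 1) gives X = 0.651.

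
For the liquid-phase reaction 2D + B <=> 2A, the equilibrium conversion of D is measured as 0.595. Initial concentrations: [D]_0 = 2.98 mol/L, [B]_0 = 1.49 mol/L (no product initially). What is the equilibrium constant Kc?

Kc = 3.58 L/mol

Let X = conversion of D.
Concentrations: [D] = 2.98 − 2.98X; [B] = 1.49 − 1.49X; [A] = 2.98X.
At X = 0.595: [D] = 1.21, [B] = 0.603, [A] = 1.77.
Kc = [A]^2 / ([D]^2 [B]) = 3.58 L/mol.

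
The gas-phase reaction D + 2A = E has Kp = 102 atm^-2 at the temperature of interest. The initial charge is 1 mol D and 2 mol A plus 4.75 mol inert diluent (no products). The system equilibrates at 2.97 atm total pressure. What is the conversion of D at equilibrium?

X = 0.797

Basis: 1 mol D initially; let X = conversion of D. Extent ξ = X.
Moles: n_D = 1 − X; n_A = 2 − 2X; n_E = X; n_I = 4.75 (inert).
Summing: n_T = 7.75 − 2X.
y_i = n_i/n_T, p_i = y_i·P. Kp = p_E / (p_D p_A^2).
Equating to 102 atm^-2 and solving on 0 < X < 1: X = 0.797.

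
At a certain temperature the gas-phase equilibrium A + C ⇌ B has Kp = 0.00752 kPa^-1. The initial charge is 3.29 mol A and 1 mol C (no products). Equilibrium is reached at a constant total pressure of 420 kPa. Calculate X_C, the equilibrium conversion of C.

Take 1 mol C as basis and let X be its fractional conversion, so ξ = X.
Moles: n_A = 3.29 − X; n_C = 1 − X; n_B = X.
Summing: n_T = 4.29 − X.
y_i = n_i/n_T, p_i = y_i·P. Kp = p_B / (p_A p_C).
Equating to 0.00752 kPa^-1 and solving on 0 < X < 1: X = 0.695.

X = 0.695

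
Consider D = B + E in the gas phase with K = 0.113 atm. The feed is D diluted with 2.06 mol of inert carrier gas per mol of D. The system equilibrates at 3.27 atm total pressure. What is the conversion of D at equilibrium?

Basis: 1 mol D initially; let X = conversion of D. Extent ξ = X.
Species balance: n_D = 1 − X; n_B = X; n_E = X; n_I = 2.06 (inert).
Summing: n_T = 3.06 + X.
Mole fractions y_i = n_i/n_T; K = p_B p_E / (p_D) with p_i = y_i·P.
This yields a degree-2 equation in X; solving on (0,1), X = 0.287.

X = 0.287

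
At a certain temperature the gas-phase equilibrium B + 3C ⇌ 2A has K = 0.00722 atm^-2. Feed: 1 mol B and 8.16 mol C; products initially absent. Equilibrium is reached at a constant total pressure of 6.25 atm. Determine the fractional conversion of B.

Let X = conversion of B (basis 1 mol B); extent of reaction ξ = X.
Moles: n_B = 1 − X; n_C = 8.16 − 3X; n_A = 2X.
Total moles n_T = 9.16 − 2X.
y_i = n_i/n_T, p_i = y_i·P. K = p_A^2 / (p_B p_C^3).
Setting this equal to 0.00722 atm^-2 and taking the physical root (0 < X < 1) gives X = 0.433.

X = 0.433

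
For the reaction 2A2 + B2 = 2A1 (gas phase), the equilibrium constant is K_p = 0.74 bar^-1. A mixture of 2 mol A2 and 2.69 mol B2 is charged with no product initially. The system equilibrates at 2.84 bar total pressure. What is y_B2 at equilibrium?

y_B2 = 0.521

Take 2 mol A2 as basis and let X be its fractional conversion, so ξ = X.
At extent ξ: n_A2 = 2 − 2X; n_B2 = 2.69 − X; n_A1 = 2X.
n_T = Σnᵢ = 4.69 − X.
Mole fractions y_i = n_i/n_T; K_p = p_A1^2 / (p_A2^2 p_B2) with p_i = y_i·P.
Equating to 0.74 bar^-1 and solving on 0 < X < 1: X = 0.511.
Then n_B2 = 2.18, n_T = 4.18, so y_B2 = 0.521.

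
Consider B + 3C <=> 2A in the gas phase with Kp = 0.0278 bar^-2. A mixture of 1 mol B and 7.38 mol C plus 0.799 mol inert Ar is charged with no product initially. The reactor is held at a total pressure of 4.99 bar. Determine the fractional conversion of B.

Let X = conversion of B (basis 1 mol B); extent of reaction ξ = X.
Moles: n_B = 1 − X; n_C = 7.38 − 3X; n_A = 2X; n_I = 0.799 (inert).
Total moles n_T = 9.18 − 2X.
y_i = n_i/n_T, p_i = y_i·P. Kp = p_A^2 / (p_B p_C^3).
Substituting and setting equal to 0.0278 bar^-2 gives a polynomial in X; the root in (0,1) is X = 0.507.

X = 0.507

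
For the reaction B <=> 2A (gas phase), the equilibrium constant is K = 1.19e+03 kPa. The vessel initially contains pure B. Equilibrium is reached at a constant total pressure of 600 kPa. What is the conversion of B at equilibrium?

Let X = conversion of B (basis 1 mol B); extent of reaction ξ = X.
At extent ξ: n_B = 1 − X; n_A = 2X.
Total moles n_T = 1 + X.
Mole fractions y_i = n_i/n_T; K = p_A^2 / (p_B) with p_i = y_i·P.
Equating to 1.19e+03 kPa and solving on 0 < X < 1: X = 0.576.

X = 0.576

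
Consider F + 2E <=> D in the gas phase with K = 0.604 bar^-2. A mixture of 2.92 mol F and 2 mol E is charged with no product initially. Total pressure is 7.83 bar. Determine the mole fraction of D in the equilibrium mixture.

y_D = 0.255

Take 2 mol E as basis and let X be its fractional conversion, so ξ = X.
At extent ξ: n_F = 2.92 − X; n_E = 2 − 2X; n_D = X.
n_T = Σnᵢ = 4.92 − 2X.
y_i = n_i/n_T, p_i = y_i·P. K = p_D / (p_F p_E^2).
This yields a degree-3 equation in X; solving on (0,1), X = 0.831.
Then n_D = 0.831, n_T = 3.26, so y_D = 0.255.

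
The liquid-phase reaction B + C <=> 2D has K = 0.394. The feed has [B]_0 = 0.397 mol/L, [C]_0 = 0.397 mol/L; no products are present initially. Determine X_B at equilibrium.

Let X = conversion of B; extent ξ = 0.397·X mol/L.
Concentrations: [B] = 0.397 − 0.397X; [C] = 0.397 − 0.397X; [D] = 0.794X.
K = [D]^2 / ([B] [C]).
Solving K = 0.394 for X ∈ (0,1): X = 0.239.

X = 0.239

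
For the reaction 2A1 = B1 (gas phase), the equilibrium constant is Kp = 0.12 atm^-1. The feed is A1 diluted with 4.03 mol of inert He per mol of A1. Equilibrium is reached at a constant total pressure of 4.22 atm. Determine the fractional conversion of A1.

Basis: 1 mol A1 initially; let X = conversion of A1. Extent ξ = 0.5X.
Moles: n_A1 = 1 − X; n_B1 = 0.5X; n_I = 4.03 (inert).
Total moles n_T = 5.03 − 0.5X.
With p_i = (n_i/n_T)P, Kp = p_B1 / (p_A1^2).
This yields a degree-2 equation in X; solving on (0,1), X = 0.148.

X = 0.148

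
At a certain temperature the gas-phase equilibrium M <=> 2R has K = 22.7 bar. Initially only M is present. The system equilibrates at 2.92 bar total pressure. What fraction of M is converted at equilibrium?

Basis: 1 mol M initially; let X = conversion of M. Extent ξ = X.
Moles: n_M = 1 − X; n_R = 2X.
n_T = Σnᵢ = 1 + X.
Mole fractions y_i = n_i/n_T; K = p_R^2 / (p_M) with p_i = y_i·P.
Setting this equal to 22.7 bar and taking the physical root (0 < X < 1) gives X = 0.813.

X = 0.813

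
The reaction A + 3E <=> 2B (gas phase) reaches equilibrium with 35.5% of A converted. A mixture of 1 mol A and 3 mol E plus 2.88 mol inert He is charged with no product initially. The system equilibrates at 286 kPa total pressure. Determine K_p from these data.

Take 1 mol A as basis and let X be its fractional conversion, so ξ = X.
Mole table: n_A = 1 − X; n_E = 3 − 3X; n_B = 2X; n_I = 2.88 (inert).
Total moles n_T = 6.88 − 2X.
At X = 0.355: n_A = 0.645, n_E = 1.94, n_B = 0.71, n_T = 6.17.
p_i = (n_i/n_T)·P. K_p = p_B^2 / (p_A p_E^3) = 5.02e-05 kPa^-2.

K_p = 5.02e-05 kPa^-2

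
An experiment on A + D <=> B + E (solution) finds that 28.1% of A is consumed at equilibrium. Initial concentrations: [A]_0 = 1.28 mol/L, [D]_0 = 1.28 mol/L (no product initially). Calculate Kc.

Let X = conversion of A.
Concentrations: [A] = 1.28 − 1.28X; [D] = 1.28 − 1.28X; [B] = 1.28X; [E] = 1.28X.
At X = 0.281: [A] = 0.92, [D] = 0.92, [B] = 0.36, [E] = 0.36.
Kc = [B] [E] / ([A] [D]) = 0.153.

Kc = 0.153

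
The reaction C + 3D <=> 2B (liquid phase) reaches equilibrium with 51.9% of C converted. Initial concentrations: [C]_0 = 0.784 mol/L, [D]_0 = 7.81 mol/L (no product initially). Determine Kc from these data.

Kc = 0.00614 (mol/L)^-2

Let X = conversion of C.
Concentrations: [C] = 0.784 − 0.784X; [D] = 7.81 − 2.35X; [B] = 1.57X.
At X = 0.519: [C] = 0.377, [D] = 6.59, [B] = 0.814.
Kc = [B]^2 / ([C] [D]^3) = 0.00614 (mol/L)^-2.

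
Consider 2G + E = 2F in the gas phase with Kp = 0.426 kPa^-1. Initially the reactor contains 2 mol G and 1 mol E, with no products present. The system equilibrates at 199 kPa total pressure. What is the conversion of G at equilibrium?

X = 0.753

Take 2 mol G as basis and let X be its fractional conversion, so ξ = X.
Mole table: n_G = 2 − 2X; n_E = 1 − X; n_F = 2X.
Total moles n_T = 3 − X.
With p_i = (n_i/n_T)P, Kp = p_F^2 / (p_G^2 p_E).
This yields a degree-3 equation in X; solving on (0,1), X = 0.753.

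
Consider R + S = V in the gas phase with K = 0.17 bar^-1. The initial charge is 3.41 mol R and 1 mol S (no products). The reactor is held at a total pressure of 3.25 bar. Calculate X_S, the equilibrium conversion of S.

X = 0.295

Let X = conversion of S (basis 1 mol S); extent of reaction ξ = X.
Mole table: n_R = 3.41 − X; n_S = 1 − X; n_V = X.
Summing: n_T = 4.41 − X.
y_i = n_i/n_T, p_i = y_i·P. K = p_V / (p_R p_S).
Substituting and setting equal to 0.17 bar^-1 gives a polynomial in X; the root in (0,1) is X = 0.295.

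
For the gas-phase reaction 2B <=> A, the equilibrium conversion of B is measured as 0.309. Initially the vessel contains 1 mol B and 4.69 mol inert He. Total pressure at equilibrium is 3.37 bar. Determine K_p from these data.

K_p = 0.531 bar^-1

Take 1 mol B as basis and let X be its fractional conversion, so ξ = 0.5X.
Moles: n_B = 1 − X; n_A = 0.5X; n_I = 4.69 (inert).
Total moles n_T = 5.69 − 0.5X.
At X = 0.309: n_B = 0.691, n_A = 0.154, n_T = 5.54.
p_i = (n_i/n_T)·P. K_p = p_A / (p_B^2) = 0.531 bar^-1.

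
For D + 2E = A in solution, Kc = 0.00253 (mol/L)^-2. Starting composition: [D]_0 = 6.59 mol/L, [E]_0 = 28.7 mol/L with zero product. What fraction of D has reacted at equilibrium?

Let X = conversion of D; extent ξ = 6.59·X mol/L.
Concentrations: [D] = 6.59 − 6.59X; [E] = 28.7 − 13.2X; [A] = 6.59X.
Kc = [A] / ([D] [E]^2).
Equating to 0.00253 (mol/L)^-2: the physical root is X = 0.541.

X = 0.541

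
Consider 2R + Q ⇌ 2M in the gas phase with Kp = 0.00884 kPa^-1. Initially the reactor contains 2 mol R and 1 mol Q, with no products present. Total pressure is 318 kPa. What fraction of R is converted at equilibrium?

X = 0.440

Basis: 2 mol R initially; let X = conversion of R. Extent ξ = X.
Species balance: n_R = 2 − 2X; n_Q = 1 − X; n_M = 2X.
Summing: n_T = 3 − X.
Mole fractions y_i = n_i/n_T; Kp = p_M^2 / (p_R^2 p_Q) with p_i = y_i·P.
Substituting and setting equal to 0.00884 kPa^-1 gives a polynomial in X; the root in (0,1) is X = 0.440.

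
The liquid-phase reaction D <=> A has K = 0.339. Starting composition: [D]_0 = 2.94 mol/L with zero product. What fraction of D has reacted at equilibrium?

X = 0.253

Let X = conversion of D; extent ξ = 2.94·X mol/L.
Concentrations: [D] = 2.94 − 2.94X; [A] = 2.94X.
K = [A] / ([D]).
Setting equal to 0.339 and solving for X on (0,1) gives X = 0.253.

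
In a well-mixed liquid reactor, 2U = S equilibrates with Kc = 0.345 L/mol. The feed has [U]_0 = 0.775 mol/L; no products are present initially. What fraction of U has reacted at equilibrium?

Let X = conversion of U; extent ξ = 0.775X/2 mol/L.
Concentrations: [U] = 0.775 − 0.775X; [S] = 0.388X.
Kc = [S] / ([U]^2).
Equating to 0.345 L/mol: the physical root is X = 0.278.

X = 0.278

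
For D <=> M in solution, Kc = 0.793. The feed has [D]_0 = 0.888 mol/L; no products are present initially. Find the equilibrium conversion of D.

X = 0.442

Let X = conversion of D; extent ξ = 0.888·X mol/L.
Concentrations: [D] = 0.888 − 0.888X; [M] = 0.888X.
Kc = [M] / ([D]).
This equals 0.793 at X = 0.442 (the root in 0 < X < 1).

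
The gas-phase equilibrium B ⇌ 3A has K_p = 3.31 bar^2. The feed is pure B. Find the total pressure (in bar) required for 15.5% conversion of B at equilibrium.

Basis: 1 mol B initially; let X = conversion of B. Extent ξ = X.
Species balance: n_B = 1 − X; n_A = 3X.
Summing: n_T = 1 + 2X.
K_p = p_A^3 / (p_B) with p_i = (n_i/n_T)·P.
At X = 0.155: the mole-fraction product g(X) = Π y_i^ν_i = 0.06934. Since K_p = g(X)·P^{2}, P = (K_p/g)^(1/2) = (3.31/0.06934)^(1/2) = 6.91 bar.

P = 6.91 bar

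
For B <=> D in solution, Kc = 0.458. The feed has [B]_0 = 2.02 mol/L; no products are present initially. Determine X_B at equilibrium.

X = 0.314

Let X = conversion of B; extent ξ = 2.02·X mol/L.
Concentrations: [B] = 2.02 − 2.02X; [D] = 2.02X.
Kc = [D] / ([B]).
Solving Kc = 0.458 for X ∈ (0,1): X = 0.314.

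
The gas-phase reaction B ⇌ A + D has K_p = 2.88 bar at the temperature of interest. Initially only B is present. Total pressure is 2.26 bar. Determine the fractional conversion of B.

X = 0.749

Basis: 1 mol B initially; let X = conversion of B. Extent ξ = X.
Moles: n_B = 1 − X; n_A = X; n_D = X.
Total moles n_T = 1 + X.
With p_i = (n_i/n_T)P, K_p = p_A p_D / (p_B).
Substituting and setting equal to 2.88 bar gives a polynomial in X; the root in (0,1) is X = 0.749.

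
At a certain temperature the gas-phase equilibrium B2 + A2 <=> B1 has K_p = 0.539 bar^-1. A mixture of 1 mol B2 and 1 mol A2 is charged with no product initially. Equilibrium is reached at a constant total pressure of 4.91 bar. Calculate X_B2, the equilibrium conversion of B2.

X = 0.476

Basis: 1 mol B2 initially; let X = conversion of B2. Extent ξ = X.
At extent ξ: n_B2 = 1 − X; n_A2 = 1 − X; n_B1 = X.
Summing: n_T = 2 − X.
y_i = n_i/n_T, p_i = y_i·P. K_p = p_B1 / (p_B2 p_A2).
Substituting and setting equal to 0.539 bar^-1 gives a polynomial in X; the root in (0,1) is X = 0.476.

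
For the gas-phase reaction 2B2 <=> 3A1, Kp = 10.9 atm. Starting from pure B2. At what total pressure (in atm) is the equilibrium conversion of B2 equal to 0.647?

P = 1.97 atm

Take 1 mol B2 as basis and let X be its fractional conversion, so ξ = 0.5X.
Mole table: n_B2 = 1 − X; n_A1 = 1.5X.
Summing: n_T = 1 + 0.5X.
Kp = p_A1^3 / (p_B2^2) with p_i = (n_i/n_T)·P.
At X = 0.647: the mole-fraction product g(X) = Π y_i^ν_i = 5.543. Since Kp = g(X)·P^{1}, P = (Kp/g)^(1/1) = (10.9/5.543)^(1/1) = 1.97 atm.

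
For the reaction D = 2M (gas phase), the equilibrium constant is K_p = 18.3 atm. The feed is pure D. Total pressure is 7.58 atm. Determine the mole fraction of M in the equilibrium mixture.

Let X = conversion of D (basis 1 mol D); extent of reaction ξ = X.
At extent ξ: n_D = 1 − X; n_M = 2X.
n_T = Σnᵢ = 1 + X.
With p_i = (n_i/n_T)P, K_p = p_M^2 / (p_D).
Equating to 18.3 atm and solving on 0 < X < 1: X = 0.614.
Then n_M = 1.23, n_T = 1.61, so y_M = 0.760.

y_M = 0.760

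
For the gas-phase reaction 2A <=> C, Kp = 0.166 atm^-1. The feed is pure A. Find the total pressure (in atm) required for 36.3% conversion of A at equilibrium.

Basis: 1 mol A initially; let X = conversion of A. Extent ξ = 0.5X.
Mole table: n_A = 1 − X; n_C = 0.5X.
n_T = Σnᵢ = 1 − 0.5X.
Kp = p_C / (p_A^2) with p_i = (n_i/n_T)·P.
At X = 0.363: the mole-fraction product g(X) = Π y_i^ν_i = 0.3661. Since Kp = g(X)·P^{-1}, P = (g/Kp)^(1/1) = (0.3661/0.166)^(1/1) = 2.21 atm.

P = 2.21 atm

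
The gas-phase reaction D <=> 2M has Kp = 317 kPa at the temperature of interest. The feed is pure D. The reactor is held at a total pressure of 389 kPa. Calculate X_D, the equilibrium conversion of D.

X = 0.411

Let X = conversion of D (basis 1 mol D); extent of reaction ξ = X.
Moles: n_D = 1 − X; n_M = 2X.
Summing: n_T = 1 + X.
With p_i = (n_i/n_T)P, Kp = p_M^2 / (p_D).
Equating to 317 kPa and solving on 0 < X < 1: X = 0.411.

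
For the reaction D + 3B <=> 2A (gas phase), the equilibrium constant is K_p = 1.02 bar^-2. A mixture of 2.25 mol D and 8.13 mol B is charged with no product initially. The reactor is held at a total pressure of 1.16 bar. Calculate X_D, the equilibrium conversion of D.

Basis: 2.25 mol D initially; let X = conversion of D. Extent ξ = 2.25X.
Species balance: n_D = 2.25 − 2.25X; n_B = 8.13 − 6.75X; n_A = 4.5X.
Summing: n_T = 10.4 − 4.5X.
y_i = n_i/n_T, p_i = y_i·P. K_p = p_A^2 / (p_D p_B^3).
Setting this equal to 1.02 bar^-2 and taking the physical root (0 < X < 1) gives X = 0.423.

X = 0.423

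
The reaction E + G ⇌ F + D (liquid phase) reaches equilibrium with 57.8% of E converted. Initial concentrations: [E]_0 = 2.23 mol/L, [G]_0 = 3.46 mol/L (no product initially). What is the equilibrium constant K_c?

Let X = conversion of E.
Concentrations: [E] = 2.23 − 2.23X; [G] = 3.46 − 2.23X; [F] = 2.23X; [D] = 2.23X.
At X = 0.578: [E] = 0.941, [G] = 2.17, [F] = 1.29, [D] = 1.29.
K_c = [F] [D] / ([E] [G]) = 0.813.

K_c = 0.813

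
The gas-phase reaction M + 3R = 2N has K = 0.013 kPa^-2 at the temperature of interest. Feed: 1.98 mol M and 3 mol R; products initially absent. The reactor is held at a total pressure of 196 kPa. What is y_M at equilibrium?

Basis: 3 mol R initially; let X = conversion of R. Extent ξ = X.
Mole table: n_M = 1.98 − X; n_R = 3 − 3X; n_N = 2X.
n_T = Σnᵢ = 4.98 − 2X.
With p_i = (n_i/n_T)P, K = p_N^2 / (p_M p_R^3).
Substituting and setting equal to 0.013 kPa^-2 gives a polynomial in X; the root in (0,1) is X = 0.871.
Then n_M = 1.11, n_T = 3.24, so y_M = 0.342.

y_M = 0.342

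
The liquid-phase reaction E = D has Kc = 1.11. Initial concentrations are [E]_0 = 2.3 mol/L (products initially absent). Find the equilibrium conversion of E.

X = 0.526

Let X = conversion of E; extent ξ = 2.3·X mol/L.
Concentrations: [E] = 2.3 − 2.3X; [D] = 2.3X.
Kc = [D] / ([E]).
Solving Kc = 1.11 for X ∈ (0,1): X = 0.526.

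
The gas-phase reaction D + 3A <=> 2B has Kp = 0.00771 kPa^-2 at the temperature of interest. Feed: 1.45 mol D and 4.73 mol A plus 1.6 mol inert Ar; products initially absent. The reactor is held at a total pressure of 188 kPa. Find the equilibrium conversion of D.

X = 0.798

Basis: 1.45 mol D initially; let X = conversion of D. Extent ξ = 1.45X.
At extent ξ: n_D = 1.45 − 1.45X; n_A = 4.73 − 4.35X; n_B = 2.9X; n_I = 1.6 (inert).
Summing: n_T = 7.78 − 2.9X.
With p_i = (n_i/n_T)P, Kp = p_B^2 / (p_D p_A^3).
This yields a degree-4 equation in X; solving on (0,1), X = 0.798.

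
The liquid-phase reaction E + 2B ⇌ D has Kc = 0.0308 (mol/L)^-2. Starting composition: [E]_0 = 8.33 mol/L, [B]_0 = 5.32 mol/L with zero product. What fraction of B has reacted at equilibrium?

Let X = conversion of B; extent ξ = 5.32X/2 mol/L.
Concentrations: [E] = 8.33 − 2.66X; [B] = 5.32 − 5.32X; [D] = 2.66X.
Kc = [D] / ([E] [B]^2).
Setting equal to 0.0308 and solving for X on (0,1) gives X = 0.521.

X = 0.521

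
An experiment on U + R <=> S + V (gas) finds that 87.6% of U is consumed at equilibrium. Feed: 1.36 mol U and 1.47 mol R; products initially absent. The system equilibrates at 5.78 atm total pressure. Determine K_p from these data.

K_p = 30.2

Basis: 1.36 mol U initially; let X = conversion of U. Extent ξ = 1.36X.
Species balance: n_U = 1.36 − 1.36X; n_R = 1.47 − 1.36X; n_S = 1.36X; n_V = 1.36X.
n_T stays at 2.83 (no change in mole number).
At X = 0.876: n_U = 0.169, n_R = 0.279, n_S = 1.19, n_V = 1.19, n_T = 2.83.
p_i = (n_i/n_T)·P. K_p = p_S p_V / (p_U p_R) = 30.2.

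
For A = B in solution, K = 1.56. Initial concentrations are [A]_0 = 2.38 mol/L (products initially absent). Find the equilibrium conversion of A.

X = 0.609

Let X = conversion of A; extent ξ = 2.38·X mol/L.
Concentrations: [A] = 2.38 − 2.38X; [B] = 2.38X.
K = [B] / ([A]).
Equating to 1.56: the physical root is X = 0.609.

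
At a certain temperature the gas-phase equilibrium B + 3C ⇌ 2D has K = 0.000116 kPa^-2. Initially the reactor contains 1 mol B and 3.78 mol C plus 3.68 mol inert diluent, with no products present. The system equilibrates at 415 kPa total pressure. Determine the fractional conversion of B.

X = 0.579

Take 1 mol B as basis and let X be its fractional conversion, so ξ = X.
Species balance: n_B = 1 − X; n_C = 3.78 − 3X; n_D = 2X; n_I = 3.68 (inert).
n_T = Σnᵢ = 8.46 − 2X.
With p_i = (n_i/n_T)P, K = p_D^2 / (p_B p_C^3).
Equating to 0.000116 kPa^-2 and solving on 0 < X < 1: X = 0.579.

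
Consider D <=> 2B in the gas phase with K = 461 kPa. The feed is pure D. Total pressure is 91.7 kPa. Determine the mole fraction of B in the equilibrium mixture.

Take 1 mol D as basis and let X be its fractional conversion, so ξ = X.
Moles: n_D = 1 − X; n_B = 2X.
Total moles n_T = 1 + X.
With p_i = (n_i/n_T)P, K = p_B^2 / (p_D).
Substituting and setting equal to 461 kPa gives a polynomial in X; the root in (0,1) is X = 0.746.
Then n_B = 1.49, n_T = 1.75, so y_B = 0.855.

y_B = 0.855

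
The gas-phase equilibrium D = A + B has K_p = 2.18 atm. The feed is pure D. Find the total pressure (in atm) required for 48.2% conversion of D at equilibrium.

Take 1 mol D as basis and let X be its fractional conversion, so ξ = X.
Species balance: n_D = 1 − X; n_A = X; n_B = X.
n_T = Σnᵢ = 1 + X.
K_p = p_A p_B / (p_D) with p_i = (n_i/n_T)·P.
At X = 0.482: the mole-fraction product g(X) = Π y_i^ν_i = 0.3026. Since K_p = g(X)·P^{1}, P = (K_p/g)^(1/1) = (2.18/0.3026)^(1/1) = 7.2 atm.

P = 7.2 atm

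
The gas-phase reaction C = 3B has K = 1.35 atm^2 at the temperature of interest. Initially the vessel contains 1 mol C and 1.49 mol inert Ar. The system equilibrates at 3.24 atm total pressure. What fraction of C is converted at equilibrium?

Let X = conversion of C (basis 1 mol C); extent of reaction ξ = X.
Moles: n_C = 1 − X; n_B = 3X; n_I = 1.49 (inert).
Total moles n_T = 2.49 + 2X.
With p_i = (n_i/n_T)P, K = p_B^3 / (p_C).
Equating to 1.35 atm^2 and solving on 0 < X < 1: X = 0.317.

X = 0.317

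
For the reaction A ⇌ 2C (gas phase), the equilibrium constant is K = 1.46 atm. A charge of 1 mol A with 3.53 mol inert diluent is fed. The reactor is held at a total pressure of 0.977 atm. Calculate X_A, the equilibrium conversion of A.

X = 0.729

Basis: 1 mol A initially; let X = conversion of A. Extent ξ = X.
Mole table: n_A = 1 − X; n_C = 2X; n_I = 3.53 (inert).
Total moles n_T = 4.53 + X.
Mole fractions y_i = n_i/n_T; K = p_C^2 / (p_A) with p_i = y_i·P.
Equating to 1.46 atm and solving on 0 < X < 1: X = 0.729.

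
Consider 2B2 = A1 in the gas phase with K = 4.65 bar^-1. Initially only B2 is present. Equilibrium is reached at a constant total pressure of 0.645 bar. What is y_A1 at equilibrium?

Let X = conversion of B2 (basis 1 mol B2); extent of reaction ξ = 0.5X.
Mole table: n_B2 = 1 − X; n_A1 = 0.5X.
Summing: n_T = 1 − 0.5X.
Mole fractions y_i = n_i/n_T; K = p_A1 / (p_B2^2) with p_i = y_i·P.
Equating to 4.65 bar^-1 and solving on 0 < X < 1: X = 0.723.
Then n_A1 = 0.361, n_T = 0.639, so y_A1 = 0.566.

y_A1 = 0.566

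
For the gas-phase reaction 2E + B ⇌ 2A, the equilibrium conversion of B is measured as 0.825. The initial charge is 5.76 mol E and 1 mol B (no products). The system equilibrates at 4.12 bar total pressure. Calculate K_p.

K_p = 1.33 bar^-1

Take 1 mol B as basis and let X be its fractional conversion, so ξ = X.
Mole table: n_E = 5.76 − 2X; n_B = 1 − X; n_A = 2X.
Summing: n_T = 6.76 − X.
At X = 0.825: n_E = 4.11, n_B = 0.175, n_A = 1.65, n_T = 5.93.
p_i = (n_i/n_T)·P. K_p = p_A^2 / (p_E^2 p_B) = 1.33 bar^-1.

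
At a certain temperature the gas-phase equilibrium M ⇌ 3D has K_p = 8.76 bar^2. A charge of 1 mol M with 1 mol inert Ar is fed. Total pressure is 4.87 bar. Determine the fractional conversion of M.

Take 1 mol M as basis and let X be its fractional conversion, so ξ = X.
At extent ξ: n_M = 1 − X; n_D = 3X; n_I = 1 (inert).
Total moles n_T = 2 + 2X.
With p_i = (n_i/n_T)P, K_p = p_D^3 / (p_M).
Equating to 8.76 bar^2 and solving on 0 < X < 1: X = 0.401.

X = 0.401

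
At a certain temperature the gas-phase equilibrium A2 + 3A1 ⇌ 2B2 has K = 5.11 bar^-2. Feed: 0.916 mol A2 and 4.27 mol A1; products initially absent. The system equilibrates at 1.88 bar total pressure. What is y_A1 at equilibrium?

y_A1 = 0.557

Take 0.916 mol A2 as basis and let X be its fractional conversion, so ξ = 0.916X.
At extent ξ: n_A2 = 0.916 − 0.916X; n_A1 = 4.27 − 2.75X; n_B2 = 1.83X.
Summing: n_T = 5.19 − 1.83X.
With p_i = (n_i/n_T)P, K = p_B2^2 / (p_A2 p_A1^3).
Setting this equal to 5.11 bar^-2 and taking the physical root (0 < X < 1) gives X = 0.799.
Then n_A1 = 2.07, n_T = 3.72, so y_A1 = 0.557.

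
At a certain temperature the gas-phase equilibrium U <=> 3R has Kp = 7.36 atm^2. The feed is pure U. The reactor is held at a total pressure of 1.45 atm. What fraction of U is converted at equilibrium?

X = 0.626

Basis: 1 mol U initially; let X = conversion of U. Extent ξ = X.
Species balance: n_U = 1 − X; n_R = 3X.
Summing: n_T = 1 + 2X.
y_i = n_i/n_T, p_i = y_i·P. Kp = p_R^3 / (p_U).
Setting this equal to 7.36 atm^2 and taking the physical root (0 < X < 1) gives X = 0.626.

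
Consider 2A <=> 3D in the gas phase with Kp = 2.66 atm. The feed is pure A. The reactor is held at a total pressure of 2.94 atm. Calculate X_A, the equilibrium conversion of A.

X = 0.459

Let X = conversion of A (basis 1 mol A); extent of reaction ξ = 0.5X.
Mole table: n_A = 1 − X; n_D = 1.5X.
Summing: n_T = 1 + 0.5X.
With p_i = (n_i/n_T)P, Kp = p_D^3 / (p_A^2).
Setting this equal to 2.66 atm and taking the physical root (0 < X < 1) gives X = 0.459.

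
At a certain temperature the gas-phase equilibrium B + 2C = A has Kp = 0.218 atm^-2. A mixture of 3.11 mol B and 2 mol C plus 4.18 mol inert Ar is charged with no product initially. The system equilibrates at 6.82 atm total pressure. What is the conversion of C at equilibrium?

Let X = conversion of C (basis 2 mol C); extent of reaction ξ = X.
Mole table: n_B = 3.11 − X; n_C = 2 − 2X; n_A = X; n_I = 4.18 (inert).
n_T = Σnᵢ = 9.29 − 2X.
With p_i = (n_i/n_T)P, Kp = p_A / (p_B p_C^2).
Equating to 0.218 atm^-2 and solving on 0 < X < 1: X = 0.455.

X = 0.455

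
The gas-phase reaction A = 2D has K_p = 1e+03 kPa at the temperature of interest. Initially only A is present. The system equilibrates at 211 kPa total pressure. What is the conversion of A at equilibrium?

X = 0.736

Let X = conversion of A (basis 1 mol A); extent of reaction ξ = X.
At extent ξ: n_A = 1 − X; n_D = 2X.
Total moles n_T = 1 + X.
With p_i = (n_i/n_T)P, K_p = p_D^2 / (p_A).
This yields a degree-2 equation in X; solving on (0,1), X = 0.736.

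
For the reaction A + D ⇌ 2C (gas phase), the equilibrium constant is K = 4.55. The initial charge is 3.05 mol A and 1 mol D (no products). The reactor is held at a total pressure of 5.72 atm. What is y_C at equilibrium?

Take 1 mol D as basis and let X be its fractional conversion, so ξ = X.
Mole table: n_A = 3.05 − X; n_D = 1 − X; n_C = 2X.
n_T stays at 4.05 (no change in mole number).
y_i = n_i/n_T, p_i = y_i·P. K = p_C^2 / (p_A p_D).
Substituting and setting equal to 4.55 gives a polynomial in X; the root in (0,1) is X = 0.771.
Then n_C = 1.54, n_T = 4.05, so y_C = 0.381.

y_C = 0.381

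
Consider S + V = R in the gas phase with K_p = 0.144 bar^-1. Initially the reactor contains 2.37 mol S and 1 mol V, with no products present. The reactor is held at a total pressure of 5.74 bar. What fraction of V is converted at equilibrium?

Basis: 1 mol V initially; let X = conversion of V. Extent ξ = X.
Mole table: n_S = 2.37 − X; n_V = 1 − X; n_R = X.
n_T = Σnᵢ = 3.37 − X.
With p_i = (n_i/n_T)P, K_p = p_R / (p_S p_V).
Equating to 0.144 bar^-1 and solving on 0 < X < 1: X = 0.356.

X = 0.356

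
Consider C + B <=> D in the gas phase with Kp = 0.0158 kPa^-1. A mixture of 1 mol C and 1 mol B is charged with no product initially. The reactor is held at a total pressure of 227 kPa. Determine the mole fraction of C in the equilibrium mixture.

Take 1 mol C as basis and let X be its fractional conversion, so ξ = X.
Species balance: n_C = 1 − X; n_B = 1 − X; n_D = X.
n_T = Σnᵢ = 2 − X.
Mole fractions y_i = n_i/n_T; Kp = p_D / (p_C p_B) with p_i = y_i·P.
Substituting and setting equal to 0.0158 kPa^-1 gives a polynomial in X; the root in (0,1) is X = 0.533.
Then n_C = 0.467, n_T = 1.47, so y_C = 0.318.

y_C = 0.318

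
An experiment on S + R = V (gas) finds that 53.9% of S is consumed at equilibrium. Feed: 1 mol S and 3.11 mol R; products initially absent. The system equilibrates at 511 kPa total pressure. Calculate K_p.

Take 1 mol S as basis and let X be its fractional conversion, so ξ = X.
Species balance: n_S = 1 − X; n_R = 3.11 − X; n_V = X.
n_T = Σnᵢ = 4.11 − X.
At X = 0.539: n_S = 0.461, n_R = 2.57, n_V = 0.539, n_T = 3.57.
p_i = (n_i/n_T)·P. K_p = p_V / (p_S p_R) = 0.00318 kPa^-1.

K_p = 0.00318 kPa^-1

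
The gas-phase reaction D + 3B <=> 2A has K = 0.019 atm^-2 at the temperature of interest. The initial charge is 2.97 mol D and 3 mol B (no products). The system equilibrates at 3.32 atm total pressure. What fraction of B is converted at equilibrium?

Take 3 mol B as basis and let X be its fractional conversion, so ξ = X.
Moles: n_D = 2.97 − X; n_B = 3 − 3X; n_A = 2X.
Summing: n_T = 5.97 − 2X.
With p_i = (n_i/n_T)P, K = p_A^2 / (p_D p_B^3).
This yields a degree-4 equation in X; solving on (0,1), X = 0.238.

X = 0.238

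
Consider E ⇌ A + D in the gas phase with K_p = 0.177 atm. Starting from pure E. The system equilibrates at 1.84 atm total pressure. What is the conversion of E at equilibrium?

Let X = conversion of E (basis 1 mol E); extent of reaction ξ = X.
Moles: n_E = 1 − X; n_A = X; n_D = X.
n_T = Σnᵢ = 1 + X.
Mole fractions y_i = n_i/n_T; K_p = p_A p_D / (p_E) with p_i = y_i·P.
Equating to 0.177 atm and solving on 0 < X < 1: X = 0.296.

X = 0.296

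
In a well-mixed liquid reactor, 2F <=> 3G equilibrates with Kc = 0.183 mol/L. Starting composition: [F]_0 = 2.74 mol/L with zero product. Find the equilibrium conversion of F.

Let X = conversion of F; extent ξ = 2.74X/2 mol/L.
Concentrations: [F] = 2.74 − 2.74X; [G] = 4.11X.
Kc = [G]^3 / ([F]^2).
Equating to 0.183 mol/L: the physical root is X = 0.228.

X = 0.228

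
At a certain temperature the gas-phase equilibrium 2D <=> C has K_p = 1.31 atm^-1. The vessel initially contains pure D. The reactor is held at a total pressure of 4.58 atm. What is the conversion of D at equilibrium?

Let X = conversion of D (basis 1 mol D); extent of reaction ξ = 0.5X.
Mole table: n_D = 1 − X; n_C = 0.5X.
n_T = Σnᵢ = 1 − 0.5X.
y_i = n_i/n_T, p_i = y_i·P. K_p = p_C / (p_D^2).
Substituting and setting equal to 1.31 atm^-1 gives a polynomial in X; the root in (0,1) is X = 0.800.

X = 0.800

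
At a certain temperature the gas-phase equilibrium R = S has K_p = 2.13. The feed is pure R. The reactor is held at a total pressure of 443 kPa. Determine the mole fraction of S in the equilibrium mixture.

Let X = conversion of R (basis 1 mol R); extent of reaction ξ = X.
Species balance: n_R = 1 − X; n_S = X.
n_T stays at 1 (no change in mole number).
With p_i = (n_i/n_T)P, K_p = p_S / (p_R).
This yields a degree-1 equation in X; solving on (0,1), X = 0.681.
Then n_S = 0.681, n_T = 1, so y_S = 0.681.

y_S = 0.681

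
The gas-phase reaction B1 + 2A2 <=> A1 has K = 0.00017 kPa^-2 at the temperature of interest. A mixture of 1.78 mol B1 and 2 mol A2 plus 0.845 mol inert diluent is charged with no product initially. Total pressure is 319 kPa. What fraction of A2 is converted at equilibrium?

X = 0.690

Let X = conversion of A2 (basis 2 mol A2); extent of reaction ξ = X.
Mole table: n_B1 = 1.78 − X; n_A2 = 2 − 2X; n_A1 = X; n_I = 0.845 (inert).
n_T = Σnᵢ = 4.62 − 2X.
y_i = n_i/n_T, p_i = y_i·P. K = p_A1 / (p_B1 p_A2^2).
Substituting and setting equal to 0.00017 kPa^-2 gives a polynomial in X; the root in (0,1) is X = 0.690.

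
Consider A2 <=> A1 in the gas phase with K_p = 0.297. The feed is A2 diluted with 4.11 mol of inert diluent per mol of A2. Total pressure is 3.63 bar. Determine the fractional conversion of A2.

Let X = conversion of A2 (basis 1 mol A2); extent of reaction ξ = X.
At extent ξ: n_A2 = 1 − X; n_A1 = X; n_I = 4.11 (inert).
n_T stays at 5.11 (no change in mole number).
With p_i = (n_i/n_T)P, K_p = p_A1 / (p_A2).
Setting this equal to 0.297 and taking the physical root (0 < X < 1) gives X = 0.229.

X = 0.229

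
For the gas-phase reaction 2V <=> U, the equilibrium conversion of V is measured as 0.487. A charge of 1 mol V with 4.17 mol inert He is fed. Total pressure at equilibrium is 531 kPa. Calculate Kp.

Kp = 0.00858 kPa^-1

Let X = conversion of V (basis 1 mol V); extent of reaction ξ = 0.5X.
Species balance: n_V = 1 − X; n_U = 0.5X; n_I = 4.17 (inert).
Summing: n_T = 5.17 − 0.5X.
At X = 0.487: n_V = 0.513, n_U = 0.243, n_T = 4.93.
p_i = (n_i/n_T)·P. Kp = p_U / (p_V^2) = 0.00858 kPa^-1.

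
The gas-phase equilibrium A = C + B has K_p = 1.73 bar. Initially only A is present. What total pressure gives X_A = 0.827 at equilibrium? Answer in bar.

P = 0.8 bar

Take 1 mol A as basis and let X be its fractional conversion, so ξ = X.
Mole table: n_A = 1 − X; n_C = X; n_B = X.
Summing: n_T = 1 + X.
K_p = p_C p_B / (p_A) with p_i = (n_i/n_T)·P.
At X = 0.827: the mole-fraction product g(X) = Π y_i^ν_i = 2.164. Since K_p = g(X)·P^{1}, P = (K_p/g)^(1/1) = (1.73/2.164)^(1/1) = 0.8 bar.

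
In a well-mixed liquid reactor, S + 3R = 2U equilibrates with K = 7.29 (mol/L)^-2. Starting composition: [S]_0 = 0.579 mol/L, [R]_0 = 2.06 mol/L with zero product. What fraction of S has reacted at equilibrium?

Let X = conversion of S; extent ξ = 0.579·X mol/L.
Concentrations: [S] = 0.579 − 0.579X; [R] = 2.06 − 1.74X; [U] = 1.16X.
K = [U]^2 / ([S] [R]^3).
This equals 7.29 at X = 0.712 (the root in 0 < X < 1).

X = 0.712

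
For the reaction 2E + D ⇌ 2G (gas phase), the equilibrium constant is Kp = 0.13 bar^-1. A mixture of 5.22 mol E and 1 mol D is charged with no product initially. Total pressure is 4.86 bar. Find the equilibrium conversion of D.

X = 0.498

Let X = conversion of D (basis 1 mol D); extent of reaction ξ = X.
Species balance: n_E = 5.22 − 2X; n_D = 1 − X; n_G = 2X.
Total moles n_T = 6.22 − X.
y_i = n_i/n_T, p_i = y_i·P. Kp = p_G^2 / (p_E^2 p_D).
Substituting and setting equal to 0.13 bar^-1 gives a polynomial in X; the root in (0,1) is X = 0.498.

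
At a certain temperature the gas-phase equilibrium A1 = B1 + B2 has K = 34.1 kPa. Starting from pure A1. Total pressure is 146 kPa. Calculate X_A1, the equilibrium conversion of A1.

Let X = conversion of A1 (basis 1 mol A1); extent of reaction ξ = X.
Mole table: n_A1 = 1 − X; n_B1 = X; n_B2 = X.
n_T = Σnᵢ = 1 + X.
y_i = n_i/n_T, p_i = y_i·P. K = p_B1 p_B2 / (p_A1).
Setting this equal to 34.1 kPa and taking the physical root (0 < X < 1) gives X = 0.435.

X = 0.435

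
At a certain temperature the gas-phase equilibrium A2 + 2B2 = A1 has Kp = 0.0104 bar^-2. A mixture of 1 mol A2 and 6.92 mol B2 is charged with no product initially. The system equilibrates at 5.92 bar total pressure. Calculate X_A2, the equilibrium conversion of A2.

X = 0.215

Let X = conversion of A2 (basis 1 mol A2); extent of reaction ξ = X.
At extent ξ: n_A2 = 1 − X; n_B2 = 6.92 − 2X; n_A1 = X.
n_T = Σnᵢ = 7.92 − 2X.
Mole fractions y_i = n_i/n_T; Kp = p_A1 / (p_A2 p_B2^2) with p_i = y_i·P.
Equating to 0.0104 bar^-2 and solving on 0 < X < 1: X = 0.215.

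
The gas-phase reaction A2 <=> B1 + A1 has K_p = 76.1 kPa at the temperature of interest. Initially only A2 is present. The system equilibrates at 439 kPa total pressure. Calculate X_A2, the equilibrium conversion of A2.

Let X = conversion of A2 (basis 1 mol A2); extent of reaction ξ = X.
Moles: n_A2 = 1 − X; n_B1 = X; n_A1 = X.
n_T = Σnᵢ = 1 + X.
Mole fractions y_i = n_i/n_T; K_p = p_B1 p_A1 / (p_A2) with p_i = y_i·P.
Equating to 76.1 kPa and solving on 0 < X < 1: X = 0.384.

X = 0.384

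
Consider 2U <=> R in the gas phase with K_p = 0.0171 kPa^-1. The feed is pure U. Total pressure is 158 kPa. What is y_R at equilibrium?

y_R = 0.549

Basis: 1 mol U initially; let X = conversion of U. Extent ξ = 0.5X.
At extent ξ: n_U = 1 − X; n_R = 0.5X.
n_T = Σnᵢ = 1 − 0.5X.
y_i = n_i/n_T, p_i = y_i·P. K_p = p_R / (p_U^2).
Equating to 0.0171 kPa^-1 and solving on 0 < X < 1: X = 0.709.
Then n_R = 0.354, n_T = 0.646, so y_R = 0.549.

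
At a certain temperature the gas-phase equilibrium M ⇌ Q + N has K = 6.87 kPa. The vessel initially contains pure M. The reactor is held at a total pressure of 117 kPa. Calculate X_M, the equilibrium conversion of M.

X = 0.236

Take 1 mol M as basis and let X be its fractional conversion, so ξ = X.
Species balance: n_M = 1 − X; n_Q = X; n_N = X.
Total moles n_T = 1 + X.
y_i = n_i/n_T, p_i = y_i·P. K = p_Q p_N / (p_M).
Substituting and setting equal to 6.87 kPa gives a polynomial in X; the root in (0,1) is X = 0.236.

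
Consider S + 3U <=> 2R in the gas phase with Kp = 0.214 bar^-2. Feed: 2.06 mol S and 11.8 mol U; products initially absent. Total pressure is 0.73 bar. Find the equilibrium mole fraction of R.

Basis: 2.06 mol S initially; let X = conversion of S. Extent ξ = 2.06X.
At extent ξ: n_S = 2.06 − 2.06X; n_U = 11.8 − 6.18X; n_R = 4.12X.
Summing: n_T = 13.9 − 4.12X.
With p_i = (n_i/n_T)P, Kp = p_R^2 / (p_S p_U^3).
Substituting and setting equal to 0.214 bar^-2 gives a polynomial in X; the root in (0,1) is X = 0.258.
Then n_R = 1.06, n_T = 12.8, so y_R = 0.083.

y_R = 0.083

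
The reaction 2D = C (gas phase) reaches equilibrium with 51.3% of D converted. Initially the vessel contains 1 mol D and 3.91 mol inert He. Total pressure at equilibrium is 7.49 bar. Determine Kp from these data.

Basis: 1 mol D initially; let X = conversion of D. Extent ξ = 0.5X.
At extent ξ: n_D = 1 − X; n_C = 0.5X; n_I = 3.91 (inert).
Total moles n_T = 4.91 − 0.5X.
At X = 0.513: n_D = 0.487, n_C = 0.257, n_T = 4.65.
p_i = (n_i/n_T)·P. Kp = p_C / (p_D^2) = 0.672 bar^-1.

Kp = 0.672 bar^-1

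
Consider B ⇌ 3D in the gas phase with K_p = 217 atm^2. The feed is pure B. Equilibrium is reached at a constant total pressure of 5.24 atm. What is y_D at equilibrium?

Take 1 mol B as basis and let X be its fractional conversion, so ξ = X.
Species balance: n_B = 1 − X; n_D = 3X.
Summing: n_T = 1 + 2X.
Mole fractions y_i = n_i/n_T; K_p = p_D^3 / (p_B) with p_i = y_i·P.
Equating to 217 atm^2 and solving on 0 < X < 1: X = 0.762.
Then n_D = 2.29, n_T = 2.52, so y_D = 0.906.

y_D = 0.906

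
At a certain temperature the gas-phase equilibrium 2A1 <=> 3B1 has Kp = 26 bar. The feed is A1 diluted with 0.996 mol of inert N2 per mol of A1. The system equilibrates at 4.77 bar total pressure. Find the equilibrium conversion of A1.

X = 0.699

Take 1 mol A1 as basis and let X be its fractional conversion, so ξ = 0.5X.
Mole table: n_A1 = 1 − X; n_B1 = 1.5X; n_I = 0.996 (inert).
Summing: n_T = 2 + 0.5X.
Mole fractions y_i = n_i/n_T; Kp = p_B1^3 / (p_A1^2) with p_i = y_i·P.
This yields a degree-3 equation in X; solving on (0,1), X = 0.699.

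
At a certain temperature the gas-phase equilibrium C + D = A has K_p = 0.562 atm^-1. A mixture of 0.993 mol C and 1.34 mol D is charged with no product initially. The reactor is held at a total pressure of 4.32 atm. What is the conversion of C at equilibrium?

X = 0.523

Let X = conversion of C (basis 0.993 mol C); extent of reaction ξ = 0.993X.
Moles: n_C = 0.993 − 0.993X; n_D = 1.34 − 0.993X; n_A = 0.993X.
Summing: n_T = 2.33 − 0.993X.
Mole fractions y_i = n_i/n_T; K_p = p_A / (p_C p_D) with p_i = y_i·P.
This yields a degree-2 equation in X; solving on (0,1), X = 0.523.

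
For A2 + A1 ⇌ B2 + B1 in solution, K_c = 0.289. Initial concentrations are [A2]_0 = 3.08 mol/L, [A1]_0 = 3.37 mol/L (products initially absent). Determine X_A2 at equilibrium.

X = 0.366

Let X = conversion of A2; extent ξ = 3.08·X mol/L.
Concentrations: [A2] = 3.08 − 3.08X; [A1] = 3.37 − 3.08X; [B2] = 3.08X; [B1] = 3.08X.
K_c = [B2] [B1] / ([A2] [A1]).
Equating to 0.289: the physical root is X = 0.366.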